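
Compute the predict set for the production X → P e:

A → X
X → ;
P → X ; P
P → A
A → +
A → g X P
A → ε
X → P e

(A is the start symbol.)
{ '+', ';', 'e', 'g' }

PREDICT(X → P e) = (FIRST(RHS) \ {ε}) ∪ (FOLLOW(X) if ε ∈ FIRST(RHS), i.e. RHS ⇒* ε)
FIRST(P) = { '+', ';', 'e', 'g', ε }
FIRST(P e) = { '+', ';', 'e', 'g' }
ε ∉ FIRST(P e), so FOLLOW(X) is not added.
PREDICT(X → P e) = { '+', ';', 'e', 'g' }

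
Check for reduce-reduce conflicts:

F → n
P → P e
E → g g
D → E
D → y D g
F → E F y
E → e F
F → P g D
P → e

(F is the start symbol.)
No reduce-reduce conflicts

Augment with F' → F and build the canonical LR(0) collection (I0 = CLOSURE({[F' → . F]}), then GOTO on every symbol after a dot until no new states appear). It has 19 states:
  I0: { [E → . e F], [E → . g g], [F → . E F y], [F → . P g D], [F → . n], [F' → . F], [P → . P e], [P → . e] }  — shift
  I1: { [E → . e F], [E → . g g], [F → . E F y], [F → . P g D], [F → . n], [F → E . F y], [P → . P e], [P → . e] }  — shift
  I2: { [F' → F .] }  — accept
  I3: { [F → P . g D], [P → P . e] }  — shift
  I4: { [E → . e F], [E → . g g], [E → e . F], [F → . E F y], [F → . P g D], [F → . n], [P → . P e], [P → . e], [P → e .] }  — shift, reduce
  I5: { [E → g . g] }  — shift
  I6: { [F → n .] }  — reduce
  I7: { [E → g g .] }  — reduce
  I8: { [E → e F .] }  — reduce
  I9: { [P → P e .] }  — reduce
  I10: { [D → . E], [D → . y D g], [E → . e F], [E → . g g], [F → P g . D] }  — shift
  I11: { [F → P g D .] }  — reduce
  I12: { [D → E .] }  — reduce
  I13: { [E → . e F], [E → . g g], [E → e . F], [F → . E F y], [F → . P g D], [F → . n], [P → . P e], [P → . e] }  — shift
  I14: { [D → . E], [D → . y D g], [D → y . D g], [E → . e F], [E → . g g] }  — shift
  I15: { [D → y D . g] }  — shift
  I16: { [D → y D g .] }  — reduce
  I17: { [F → E F . y] }  — shift
  I18: { [F → E F y .] }  — reduce

No state contains more than one complete item.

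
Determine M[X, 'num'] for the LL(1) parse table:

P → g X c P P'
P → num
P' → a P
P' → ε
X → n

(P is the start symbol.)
Empty (error entry)

To find M[X, 'num'], we find productions for X where 'num' is in the predict set (PREDICT(N → α) = (FIRST(α) \ {ε}) ∪ (FOLLOW(N) if α ⇒* ε)).

X → n: PREDICT = { 'n' }

M[X, 'num'] is empty (no production applies)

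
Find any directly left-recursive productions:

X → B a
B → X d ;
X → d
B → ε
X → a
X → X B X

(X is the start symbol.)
Direct left recursion occurs when N → N α for some non-terminal N (the right-hand side begins with the left-hand side itself).

X → B a: starts with B
B → X d ;: starts with X
X → d: starts with d
B → ε: starts with ε
X → a: starts with a
X → X B X: LEFT RECURSIVE (starts with X)

The grammar has direct left recursion on: X.

Answer: Yes, X is left-recursive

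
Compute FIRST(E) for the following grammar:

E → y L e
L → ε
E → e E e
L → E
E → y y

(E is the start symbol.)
From E → y L e:
  - y is a terminal: add 'y' and stop
From E → e E e:
  - e is a terminal: add 'e' and stop
From E → y y:
  - y is a terminal: add 'y' and stop

Collecting: FIRST(E) = { 'e', 'y' }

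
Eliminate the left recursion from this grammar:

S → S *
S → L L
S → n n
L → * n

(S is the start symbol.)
S → L L S'
S → n n S'
S' → * S'
S' → ε
L → * n

S is directly left-recursive. The standard transformation for
  A → A α₁ | ... | A α_m | β₁ | ... | β_n
is
  A  → β₁ A' | ... | β_n A'
  A' → α₁ A' | ... | α_m A' | ε

S → L L becomes S → L L S'
S → n n becomes S → n n S'
S → S * becomes S' → * S'
Add S' → ε

Productions for other non-terminals are unchanged:
  L → * n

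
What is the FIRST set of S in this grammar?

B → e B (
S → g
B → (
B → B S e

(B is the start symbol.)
{ 'g' }

To compute FIRST(S), examine every production with S on the left-hand side, reading each right-hand side left to right until a non-nullable symbol is reached.

From S → g:
  - g is a terminal: add 'g' and stop

Collecting: FIRST(S) = { 'g' }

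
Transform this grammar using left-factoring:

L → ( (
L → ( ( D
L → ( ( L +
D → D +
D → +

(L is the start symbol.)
Left-factoring transforms A → αβ₁ | αβ₂ into A → αA' and A' → β₁ | β₂
(α is the longest common prefix among the alternatives). Repeat until
no nonterminal has two alternatives with a common prefix.

Round 1: L has alternatives sharing prefix '( ('. Introduce L': L → ( ( L'
  Add: L' → ε
  Add: L' → D
  Add: L' → L +

No remaining common prefixes — done.

Resulting grammar:
L → ( ( L'
L' → ε
L' → D
L' → L +
D → D +
D → +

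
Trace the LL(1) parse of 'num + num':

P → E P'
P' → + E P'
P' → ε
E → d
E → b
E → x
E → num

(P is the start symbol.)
LL(1) parsing maintains a stack (initially the start symbol over $) and the input. At each step: if the stack top is a terminal, match it against the current input token; if it is a non-terminal N, replace it with the RHS of M[N, lookahead] (the unique production whose predict set contains the lookahead).

Stack is shown with the top on the left.

Stack     Input        Action
-----------------------------
P $       num + num $  output P → E P'
E P' $    num + num $  output E → num
num P' $  num + num $  match 'num'
P' $      + num $      output P' → + E P'
+ E P' $  + num $      match '+'
E P' $    num $        output E → num
num P' $  num $        match 'num'
P' $      $            output P' → ε
$         $            accept

The string is accepted.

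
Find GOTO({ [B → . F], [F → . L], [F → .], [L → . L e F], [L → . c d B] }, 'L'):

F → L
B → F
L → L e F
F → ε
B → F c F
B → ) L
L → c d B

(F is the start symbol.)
{ [F → L .], [L → L . e F] }

GOTO(I, 'L') = CLOSURE({ [A → αX.β] : [A → α.Xβ] ∈ I, X = 'L' })

Items with dot before 'L', with the dot advanced:
  [F → . L] → [F → L .]
  [L → . L e F] → [L → L . e F]
Closure adds nothing (no advanced item has the dot before a non-terminal).

GOTO = { [F → L .], [L → L . e F] }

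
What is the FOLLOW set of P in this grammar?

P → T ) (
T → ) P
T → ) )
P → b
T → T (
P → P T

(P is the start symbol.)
To compute FOLLOW(P), find every occurrence of P on a right-hand side N → α P β: add FIRST(β) \ {ε}, and if β is empty or nullable also add FOLLOW(N). Iterate to a fixed point.

P is the start symbol, so $ ∈ FOLLOW(P).
In T → ) P: P is at the end, add FOLLOW(T)
In P → P T: P is followed by T, add FIRST(T) \ {ε} = { ')' }

The FOLLOW sets referred to above (computed the same way, to a fixed point):
  FOLLOW(T) = { $, '(', ')' }

Taking the union: FOLLOW(P) = { $, '(', ')' }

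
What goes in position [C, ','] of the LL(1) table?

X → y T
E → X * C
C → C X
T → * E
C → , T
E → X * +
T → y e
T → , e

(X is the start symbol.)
C → C X, C → , T

To find M[C, ','], we find productions for C where ',' is in the predict set (PREDICT(N → α) = (FIRST(α) \ {ε}) ∪ (FOLLOW(N) if α ⇒* ε)).

Relevant sets:
  FIRST(C) = { ',' }

C → C X: PREDICT = { ',' }
  ',' is in predict set, so this production goes in M[C, ',']
C → , T: PREDICT = { ',' }
  ',' is in predict set, so this production goes in M[C, ',']

M[C, ','] = C → C X, C → , T  (a multiply-defined cell — the grammar is not LL(1))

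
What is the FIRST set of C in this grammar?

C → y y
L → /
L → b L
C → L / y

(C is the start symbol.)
{ '/', 'b', 'y' }

To compute FIRST(C), examine every production with C on the left-hand side, reading each right-hand side left to right until a non-nullable symbol is reached.

FIRST sets of the other non-terminals involved (by the same procedure, iterated to a fixed point):
  FIRST(L) = { '/', 'b' }

From C → y y:
  - y is a terminal: add 'y' and stop
From C → L / y:
  - L is a non-terminal: add FIRST(L) \ {ε} = { '/', 'b' }
    L is not nullable, so stop

Collecting: FIRST(C) = { '/', 'b', 'y' }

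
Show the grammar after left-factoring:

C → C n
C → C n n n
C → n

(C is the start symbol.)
Left-factoring transforms A → αβ₁ | αβ₂ into A → αA' and A' → β₁ | β₂
(α is the longest common prefix among the alternatives). Repeat until
no nonterminal has two alternatives with a common prefix.

Round 1: C has alternatives sharing prefix 'C n'. Introduce C': C → C n C'
  Add: C' → ε
  Add: C' → n n

No remaining common prefixes — done.

Resulting grammar:
C → C n C'
C' → ε
C' → n n
C → n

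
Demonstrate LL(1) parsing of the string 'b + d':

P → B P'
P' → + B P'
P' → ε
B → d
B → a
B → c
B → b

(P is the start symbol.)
Stack is shown with the top on the left.

Stack     Input    Action
-------------------------
P $       b + d $  output P → B P'
B P' $    b + d $  output B → b
b P' $    b + d $  match 'b'
P' $      + d $    output P' → + B P'
+ B P' $  + d $    match '+'
B P' $    d $      output B → d
d P' $    d $      match 'd'
P' $      $        output P' → ε
$         $        accept

The string is accepted.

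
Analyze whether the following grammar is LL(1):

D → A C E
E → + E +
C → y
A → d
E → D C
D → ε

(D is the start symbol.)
Yes, the grammar is LL(1).

A grammar is LL(1) if for each non-terminal N with multiple productions, the predict sets of those productions are pairwise disjoint, where PREDICT(N → α) = (FIRST(α) \ {ε}) ∪ (FOLLOW(N) if α ⇒* ε).

Relevant sets:
  FIRST(A) = { 'd' }
  FIRST(D) = { 'd', ε }
  FIRST(C) = { 'y' }
  FOLLOW(D) = { $, 'y' }

For D:
  PREDICT(D → A C E) = { 'd' }
  PREDICT(D → ε) = { $, 'y' }
For E:
  PREDICT(E → '+' E '+') = { '+' }
  PREDICT(E → D C) = { 'd', 'y' }
C, A have a single production, so nothing to check there.

All predict sets are disjoint. The grammar IS LL(1).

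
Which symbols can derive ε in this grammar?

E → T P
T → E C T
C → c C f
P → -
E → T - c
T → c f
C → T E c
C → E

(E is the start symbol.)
None

A non-terminal is nullable if it can derive ε (the empty string): either it has an ε-production, or it has a production whose right-hand side consists entirely of nullable non-terminals.

There are no ε-productions, so no non-terminal can derive ε.
No non-terminals are nullable.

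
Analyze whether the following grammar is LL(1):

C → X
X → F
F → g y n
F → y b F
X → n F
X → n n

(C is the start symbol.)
A grammar is LL(1) if for each non-terminal N with multiple productions, the predict sets of those productions are pairwise disjoint, where PREDICT(N → α) = (FIRST(α) \ {ε}) ∪ (FOLLOW(N) if α ⇒* ε).

Relevant sets:
  FIRST(F) = { 'g', 'y' }

For X:
  PREDICT(X → F) = { 'g', 'y' }
  PREDICT(X → n F) = { 'n' }
  PREDICT(X → n n) = { 'n' }
For F:
  PREDICT(F → g y n) = { 'g' }
  PREDICT(F → y b F) = { 'y' }
C has a single production, so nothing to check there.

Conflict found: Predict set conflict for X: { 'n' }
The grammar is NOT LL(1).

Answer: No. Predict set conflict for X: { 'n' }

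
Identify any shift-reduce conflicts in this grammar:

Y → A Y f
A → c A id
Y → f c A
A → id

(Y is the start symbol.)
No shift-reduce conflicts

Augment with Y' → Y and build the canonical LR(0) collection (I0 = CLOSURE({[Y' → . Y]}), then GOTO on every symbol after a dot until no new states appear). It has 12 states:
  I0: { [A → . c A id], [A → . id], [Y → . A Y f], [Y → . f c A], [Y' → . Y] }  — shift
  I1: { [A → . c A id], [A → . id], [Y → . A Y f], [Y → . f c A], [Y → A . Y f] }  — shift
  I2: { [Y' → Y .] }  — accept
  I3: { [A → . c A id], [A → . id], [A → c . A id] }  — shift
  I4: { [Y → f . c A] }  — shift
  I5: { [A → id .] }  — reduce
  I6: { [A → . c A id], [A → . id], [Y → f c . A] }  — shift
  I7: { [Y → f c A .] }  — reduce
  I8: { [A → c A . id] }  — shift
  I9: { [A → c A id .] }  — reduce
  I10: { [Y → A Y . f] }  — shift
  I11: { [Y → A Y f .] }  — reduce

No state contains both a complete item and a shift item.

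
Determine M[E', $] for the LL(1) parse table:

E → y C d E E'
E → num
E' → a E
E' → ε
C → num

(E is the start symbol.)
To find M[E', $], we find productions for E' where $ is in the predict set (PREDICT(N → α) = (FIRST(α) \ {ε}) ∪ (FOLLOW(N) if α ⇒* ε)).

Relevant sets:
  FOLLOW(E') = { $, 'a' }

E' → a E: PREDICT = { 'a' }
E' → ε: PREDICT = { $, 'a' }
  $ is in predict set, so this production goes in M[E', $]

M[E', $] = E' → ε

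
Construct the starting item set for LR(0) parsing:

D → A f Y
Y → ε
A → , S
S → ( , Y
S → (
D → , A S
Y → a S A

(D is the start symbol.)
{ [A → . , S], [D → . , A S], [D → . A f Y], [D' → . D] }

First, augment the grammar with D' → D
I₀ = CLOSURE({ [D' → . D] }):
  [D' → . D] has the dot before D: add [D → . A f Y], [D → . , A S]
  [D → . A f Y] has the dot before A: add [A → . , S]
No further items can be added.

I₀ = { [A → . , S], [D → . , A S], [D → . A f Y], [D' → . D] }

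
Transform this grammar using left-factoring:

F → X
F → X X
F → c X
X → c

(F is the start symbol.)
F → X F'
F' → ε
F' → X
F → c X
X → c

Left-factoring transforms A → αβ₁ | αβ₂ into A → αA' and A' → β₁ | β₂
(α is the longest common prefix among the alternatives). Repeat until
no nonterminal has two alternatives with a common prefix.

Round 1: F has alternatives sharing prefix 'X'. Introduce F': F → X F'
  Add: F' → ε
  Add: F' → X

No remaining common prefixes — done.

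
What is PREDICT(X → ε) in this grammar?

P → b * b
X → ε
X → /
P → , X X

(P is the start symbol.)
{ $, '/' }

PREDICT(X → ε) = (FIRST(RHS) \ {ε}) ∪ (FOLLOW(X) if ε ∈ FIRST(RHS), i.e. RHS ⇒* ε)
The right-hand side is ε (FIRST(ε) = { ε }), so the predict set is FOLLOW(X) = { $, '/' }
PREDICT(X → ε) = { $, '/' }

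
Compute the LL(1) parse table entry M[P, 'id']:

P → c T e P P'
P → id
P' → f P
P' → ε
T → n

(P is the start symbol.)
To find M[P, 'id'], we find productions for P where 'id' is in the predict set (PREDICT(N → α) = (FIRST(α) \ {ε}) ∪ (FOLLOW(N) if α ⇒* ε)).

P → c T e P P': PREDICT = { 'c' }
P → id: PREDICT = { 'id' }
  'id' is in predict set, so this production goes in M[P, 'id']

M[P, 'id'] = P → id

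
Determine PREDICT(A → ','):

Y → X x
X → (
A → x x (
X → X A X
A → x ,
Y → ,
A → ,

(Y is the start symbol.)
PREDICT(A → ',') = (FIRST(RHS) \ {ε}) ∪ (FOLLOW(A) if ε ∈ FIRST(RHS), i.e. RHS ⇒* ε)
FIRST(',') = { ',' }
ε ∉ FIRST(','), so FOLLOW(A) is not added.
PREDICT(A → ',') = { ',' }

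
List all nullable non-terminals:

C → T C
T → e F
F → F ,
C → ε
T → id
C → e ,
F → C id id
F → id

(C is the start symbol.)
ε-productions: C → ε
So C is immediately nullable.
No further non-terminal can be added: every production for the remaining non-terminals contains a terminal or a non-nullable non-terminal.
Nullable = { 'C' }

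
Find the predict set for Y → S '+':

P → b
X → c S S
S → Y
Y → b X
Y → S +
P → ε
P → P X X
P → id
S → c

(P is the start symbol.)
{ 'b', 'c' }

PREDICT(Y → S '+') = (FIRST(RHS) \ {ε}) ∪ (FOLLOW(Y) if ε ∈ FIRST(RHS), i.e. RHS ⇒* ε)
FIRST(S) = { 'b', 'c' }
FIRST(S '+') = { 'b', 'c' }
ε ∉ FIRST(S '+'), so FOLLOW(Y) is not added.
PREDICT(Y → S '+') = { 'b', 'c' }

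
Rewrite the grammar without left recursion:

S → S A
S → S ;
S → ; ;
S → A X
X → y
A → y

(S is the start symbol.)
S → ; ; S'
S → A X S'
S' → A S'
S' → ; S'
S' → ε
X → y
A → y

S is directly left-recursive. The standard transformation for
  A → A α₁ | ... | A α_m | β₁ | ... | β_n
is
  A  → β₁ A' | ... | β_n A'
  A' → α₁ A' | ... | α_m A' | ε

S → ; ; becomes S → ; ; S'
S → A X becomes S → A X S'
S → S A becomes S' → A S'
S → S ; becomes S' → ; S'
Add S' → ε

Productions for other non-terminals are unchanged:
  X → y
  A → y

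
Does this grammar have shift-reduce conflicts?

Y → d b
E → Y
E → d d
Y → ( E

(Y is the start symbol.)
No shift-reduce conflicts

A shift-reduce conflict occurs when an LR(0) state has both:
  - a complete (reduce) item [A → α .] (dot at the end), and
  - a shift item [B → β . c γ] (dot before a terminal).

Augment with Y' → Y and build the canonical LR(0) collection (I0 = CLOSURE({[Y' → . Y]}), then GOTO on every symbol after a dot until no new states appear). It has 9 states:
  I0: { [Y → . ( E], [Y → . d b], [Y' → . Y] }  — shift
  I1: { [E → . Y], [E → . d d], [Y → ( . E], [Y → . ( E], [Y → . d b] }  — shift
  I2: { [Y' → Y .] }  — accept
  I3: { [Y → d . b] }  — shift
  I4: { [Y → d b .] }  — reduce
  I5: { [Y → ( E .] }  — reduce
  I6: { [E → Y .] }  — reduce
  I7: { [E → d . d], [Y → d . b] }  — shift
  I8: { [E → d d .] }  — reduce

No state contains both a complete item and a shift item.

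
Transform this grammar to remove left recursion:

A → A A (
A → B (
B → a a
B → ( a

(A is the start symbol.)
A → B ( A'
A' → A ( A'
A' → ε
B → a a
B → ( a

A is directly left-recursive. The standard transformation for
  A → A α₁ | ... | A α_m | β₁ | ... | β_n
is
  A  → β₁ A' | ... | β_n A'
  A' → α₁ A' | ... | α_m A' | ε

A → B ( becomes A → B ( A'
A → A A ( becomes A' → A ( A'
Add A' → ε

Productions for other non-terminals are unchanged:
  B → a a
  B → ( a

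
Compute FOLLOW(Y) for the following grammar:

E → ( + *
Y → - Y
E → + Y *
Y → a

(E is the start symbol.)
{ '*' }

To compute FOLLOW(Y), find every occurrence of Y on a right-hand side N → α Y β: add FIRST(β) \ {ε}, and if β is empty or nullable also add FOLLOW(N). Iterate to a fixed point.

In Y → - Y: Y is at the end; this adds FOLLOW(Y) to itself — nothing new
In E → + Y *: Y is followed by '*', add FIRST('*') \ {ε} = { '*' }

Taking the union: FOLLOW(Y) = { '*' }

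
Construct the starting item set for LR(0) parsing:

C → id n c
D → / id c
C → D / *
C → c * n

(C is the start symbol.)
First, augment the grammar with C' → C
I₀ = CLOSURE({ [C' → . C] }):
  [C' → . C] has the dot before C: add [C → . id n c], [C → . D / *], [C → . c * n]
  [C → . D / *] has the dot before D: add [D → . / id c]
No further items can be added.

I₀ = { [C → . D / *], [C → . c * n], [C → . id n c], [C' → . C], [D → . / id c] }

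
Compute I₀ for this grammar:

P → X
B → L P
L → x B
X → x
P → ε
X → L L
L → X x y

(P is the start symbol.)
First, augment the grammar with P' → P
I₀ = CLOSURE({ [P' → . P] }):
  [P' → . P] has the dot before P: add [P → . X], [P → .]
  [P → . X] has the dot before X: add [X → . x], [X → . L L]
  [X → . L L] has the dot before L: add [L → . x B], [L → . X x y]
No further items can be added.

I₀ = { [L → . X x y], [L → . x B], [P → . X], [P → .], [P' → . P], [X → . L L], [X → . x] }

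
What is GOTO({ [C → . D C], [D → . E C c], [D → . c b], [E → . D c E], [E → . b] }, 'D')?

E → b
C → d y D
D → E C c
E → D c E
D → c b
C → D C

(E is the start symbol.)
GOTO(I, 'D') = CLOSURE({ [A → αX.β] : [A → α.Xβ] ∈ I, X = 'D' })

Items with dot before 'D', with the dot advanced:
  [C → . D C] → [C → D . C]
  [E → . D c E] → [E → D . c E]
Closure of the advanced items:
  [C → D . C] has the dot before C: add [C → . d y D], [C → . D C]
  [C → . D C] has the dot before D: add [D → . E C c], [D → . c b]
  [D → . E C c] has the dot before E: add [E → . b], [E → . D c E]

GOTO = { [C → . D C], [C → . d y D], [C → D . C], [D → . E C c], [D → . c b], [E → . D c E], [E → . b], [E → D . c E] }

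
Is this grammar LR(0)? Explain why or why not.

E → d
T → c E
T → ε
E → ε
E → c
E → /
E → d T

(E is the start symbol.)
A grammar is LR(0) if no state in the canonical LR(0) collection has:
  - both a shift item (dot before a terminal) and a complete item (shift-reduce conflict), or
  - two or more complete items (reduce-reduce conflict; the accept item [E' → E .] counts as a complete item here).

Augment with E' → E and build the canonical LR(0) collection (I0 = CLOSURE({[E' → . E]}), then GOTO on every symbol after a dot until no new states appear). It has 8 states:
  I0: { [E → . /], [E → . c], [E → . d T], [E → . d], [E → .], [E' → . E] }  — shift, reduce
  I1: { [E → / .] }  — reduce
  I2: { [E' → E .] }  — accept
  I3: { [E → c .] }  — reduce
  I4: { [E → d . T], [E → d .], [T → . c E], [T → .] }  — shift, 2 reduces
  I5: { [E → d T .] }  — reduce
  I6: { [E → . /], [E → . c], [E → . d T], [E → . d], [E → .], [T → c . E] }  — shift, reduce
  I7: { [T → c E .] }  — reduce

Conflict in state I0:
  Shift-reduce conflict between [E → .] and [E → . /]
So the grammar is NOT LR(0).

Answer: No. Shift-reduce conflict between [E → .] and [E → . /]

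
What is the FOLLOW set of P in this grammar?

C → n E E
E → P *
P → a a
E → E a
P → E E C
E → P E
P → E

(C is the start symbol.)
To compute FOLLOW(P), find every occurrence of P on a right-hand side N → α P β: add FIRST(β) \ {ε}, and if β is empty or nullable also add FOLLOW(N). Iterate to a fixed point.

In E → P *: P is followed by '*', add FIRST('*') \ {ε} = { '*' }
In E → P E: P is followed by E, add FIRST(E) \ {ε} = { 'a' }

Taking the union: FOLLOW(P) = { '*', 'a' }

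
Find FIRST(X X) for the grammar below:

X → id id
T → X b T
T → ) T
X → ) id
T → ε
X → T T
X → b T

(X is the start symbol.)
{ ')', 'b', 'id', ε }

FIRST sets of the non-terminals involved (from the grammar, by fixed-point iteration):
  FIRST(X) = { ')', 'b', 'id', ε }

To compute FIRST(X X), process the symbols left to right:
Symbol X is a non-terminal. Add FIRST(X) \ {ε} = { ')', 'b', 'id' }
X is nullable (ε ∈ FIRST(X)), continue to the next symbol.
Symbol X is a non-terminal. Add FIRST(X) \ {ε} = { ')', 'b', 'id' }
X is nullable (ε ∈ FIRST(X)), continue to the next symbol.
All symbols are nullable, so ε is in the result.
FIRST(X X) = { ')', 'b', 'id', ε }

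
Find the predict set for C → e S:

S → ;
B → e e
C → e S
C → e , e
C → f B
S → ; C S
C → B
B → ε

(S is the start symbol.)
{ 'e' }

PREDICT(C → e S) = (FIRST(RHS) \ {ε}) ∪ (FOLLOW(C) if ε ∈ FIRST(RHS), i.e. RHS ⇒* ε)
FIRST(e S) = { 'e' }
ε ∉ FIRST(e S), so FOLLOW(C) is not added.
PREDICT(C → e S) = { 'e' }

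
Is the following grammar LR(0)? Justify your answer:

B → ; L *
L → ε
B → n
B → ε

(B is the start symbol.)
A grammar is LR(0) if no state in the canonical LR(0) collection has:
  - both a shift item (dot before a terminal) and a complete item (shift-reduce conflict), or
  - two or more complete items (reduce-reduce conflict; the accept item [B' → B .] counts as a complete item here).

Augment with B' → B and build the canonical LR(0) collection (I0 = CLOSURE({[B' → . B]}), then GOTO on every symbol after a dot until no new states appear). It has 6 states:
  I0: { [B → . ; L *], [B → . n], [B → .], [B' → . B] }  — shift, reduce
  I1: { [B → ; . L *], [L → .] }  — reduce
  I2: { [B' → B .] }  — accept
  I3: { [B → n .] }  — reduce
  I4: { [B → ; L . *] }  — shift
  I5: { [B → ; L * .] }  — reduce

Conflict in state I0:
  Shift-reduce conflict between [B → .] and [B → . ; L *]
So the grammar is NOT LR(0).

Answer: No. Shift-reduce conflict between [B → .] and [B → . ; L *]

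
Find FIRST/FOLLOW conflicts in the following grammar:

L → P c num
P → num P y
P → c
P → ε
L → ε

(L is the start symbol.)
Nullable non-terminals: L, P.
FIRST sets used below: FIRST(P) = { 'c', 'num', ε }

L: nullable alternative(s) L → ε; FOLLOW(L) = { $ }
  L → P c num: FIRST \ {ε} = { 'c', 'num' } — disjoint from FOLLOW(L)
  L → ε: FIRST \ {ε} = { } — this is the only nullable alternative, skip

P: nullable alternative(s) P → ε; FOLLOW(P) = { 'c', 'y' }
  P → num P y: FIRST \ {ε} = { 'num' } — disjoint from FOLLOW(P)
  P → c: FIRST \ {ε} = { 'c' } — overlaps FOLLOW(P) on { 'c' }: CONFLICT
  P → ε: FIRST \ {ε} = { } — this is the only nullable alternative, skip

So the grammar has 1 FIRST/FOLLOW conflict (marked CONFLICT above).

Answer: Yes. P → c with FOLLOW(P) on { 'c' }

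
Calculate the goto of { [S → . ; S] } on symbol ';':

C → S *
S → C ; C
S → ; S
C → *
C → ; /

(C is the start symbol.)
GOTO(I, ';') = CLOSURE({ [A → αX.β] : [A → α.Xβ] ∈ I, X = ';' })

Items with dot before ';', with the dot advanced:
  [S → . ; S] → [S → ; . S]
Closure of the advanced items:
  [S → ; . S] has the dot before S: add [S → . C ; C], [S → . ; S]
  [S → . C ; C] has the dot before C: add [C → . S *], [C → . *], [C → . ; /]

GOTO = { [C → . *], [C → . ; /], [C → . S *], [S → . ; S], [S → . C ; C], [S → ; . S] }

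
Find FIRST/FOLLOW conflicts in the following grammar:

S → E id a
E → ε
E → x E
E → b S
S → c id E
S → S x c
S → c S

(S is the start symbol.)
Nullable non-terminals: E.

E: nullable alternative(s) E → ε; FOLLOW(E) = { $, 'id', 'x' }
  E → ε: FIRST \ {ε} = { } — this is the only nullable alternative, skip
  E → x E: FIRST \ {ε} = { 'x' } — overlaps FOLLOW(E) on { 'x' }: CONFLICT
  E → b S: FIRST \ {ε} = { 'b' } — disjoint from FOLLOW(E)

S has no nullable alternative, so no FIRST/FOLLOW check is needed there.

So the grammar has 1 FIRST/FOLLOW conflict (marked CONFLICT above).

Answer: Yes. E → x E with FOLLOW(E) on { 'x' }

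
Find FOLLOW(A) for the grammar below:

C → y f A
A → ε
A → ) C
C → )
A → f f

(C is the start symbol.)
{ $ }

To compute FOLLOW(A), find every occurrence of A on a right-hand side N → α A β: add FIRST(β) \ {ε}, and if β is empty or nullable also add FOLLOW(N). Iterate to a fixed point.

In C → y f A: A is at the end, add FOLLOW(C)

The FOLLOW sets referred to above (computed the same way, to a fixed point):
  FOLLOW(C) = { $ }

Taking the union: FOLLOW(A) = { $ }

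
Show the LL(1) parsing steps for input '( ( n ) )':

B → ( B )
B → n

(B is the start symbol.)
Stack is shown with the top on the left.

Stack      Input        Action
------------------------------
B $        ( ( n ) ) $  output B → ( B )
( B ) $    ( ( n ) ) $  match '('
B ) $      ( n ) ) $    output B → ( B )
( B ) ) $  ( n ) ) $    match '('
B ) ) $    n ) ) $      output B → n
n ) ) $    n ) ) $      match 'n'
) ) $      ) ) $        match ')'
) $        ) $          match ')'
$          $            accept

The string is accepted.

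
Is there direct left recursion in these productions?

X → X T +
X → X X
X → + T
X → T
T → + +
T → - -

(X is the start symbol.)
Yes, X is left-recursive

X → X T +: LEFT RECURSIVE (starts with X)
X → X X: LEFT RECURSIVE (starts with X)
X → + T: starts with '+'
X → T: starts with T
T → + +: starts with '+'
T → - -: starts with '-'

The grammar has direct left recursion on: X.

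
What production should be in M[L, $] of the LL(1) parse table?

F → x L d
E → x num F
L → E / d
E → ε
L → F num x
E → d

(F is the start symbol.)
To find M[L, $], we find productions for L where $ is in the predict set (PREDICT(N → α) = (FIRST(α) \ {ε}) ∪ (FOLLOW(N) if α ⇒* ε)).

Relevant sets:
  FIRST(E) = { 'd', 'x', ε }
  FIRST(F) = { 'x' }

L → E / d: PREDICT = { '/', 'd', 'x' }
L → F num x: PREDICT = { 'x' }

M[L, $] is empty (no production applies)

Answer: Empty (error entry)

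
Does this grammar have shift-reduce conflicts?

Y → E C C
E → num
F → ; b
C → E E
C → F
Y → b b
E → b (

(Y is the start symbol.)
A shift-reduce conflict occurs when an LR(0) state has both:
  - a complete (reduce) item [A → α .] (dot at the end), and
  - a shift item [B → β . c γ] (dot before a terminal).

Augment with Y' → Y and build the canonical LR(0) collection (I0 = CLOSURE({[Y' → . Y]}), then GOTO on every symbol after a dot until no new states appear). It has 15 states:
  I0: { [E → . b (], [E → . num], [Y → . E C C], [Y → . b b], [Y' → . Y] }  — shift
  I1: { [C → . E E], [C → . F], [E → . b (], [E → . num], [F → . ; b], [Y → E . C C] }  — shift
  I2: { [Y' → Y .] }  — accept
  I3: { [E → b . (], [Y → b . b] }  — shift
  I4: { [E → num .] }  — reduce
  I5: { [E → b ( .] }  — reduce
  I6: { [Y → b b .] }  — reduce
  I7: { [F → ; . b] }  — shift
  I8: { [C → . E E], [C → . F], [E → . b (], [E → . num], [F → . ; b], [Y → E C . C] }  — shift
  I9: { [C → E . E], [E → . b (], [E → . num] }  — shift
  I10: { [C → F .] }  — reduce
  I11: { [E → b . (] }  — shift
  I12: { [C → E E .] }  — reduce
  I13: { [Y → E C C .] }  — reduce
  I14: { [F → ; b .] }  — reduce

No state contains both a complete item and a shift item.

Answer: No shift-reduce conflicts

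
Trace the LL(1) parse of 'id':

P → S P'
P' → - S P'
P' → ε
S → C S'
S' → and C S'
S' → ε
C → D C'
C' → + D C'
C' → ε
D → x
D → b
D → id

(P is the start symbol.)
Stack is shown with the top on the left.

Stack          Input  Action
----------------------------
P $            id $   output P → S P'
S P' $         id $   output S → C S'
C S' P' $      id $   output C → D C'
D C' S' P' $   id $   output D → id
id C' S' P' $  id $   match 'id'
C' S' P' $     $      output C' → ε
S' P' $        $      output S' → ε
P' $           $      output P' → ε
$              $      accept

The string is accepted.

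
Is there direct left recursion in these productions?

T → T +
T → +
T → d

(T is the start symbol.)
Direct left recursion occurs when N → N α for some non-terminal N (the right-hand side begins with the left-hand side itself).

T → T +: LEFT RECURSIVE (starts with T)
T → +: starts with '+'
T → d: starts with d

The grammar has direct left recursion on: T.

Answer: Yes, T is left-recursive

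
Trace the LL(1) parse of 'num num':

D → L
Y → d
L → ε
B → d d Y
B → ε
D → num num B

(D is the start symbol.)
LL(1) parsing maintains a stack (initially the start symbol over $) and the input. At each step: if the stack top is a terminal, match it against the current input token; if it is a non-terminal N, replace it with the RHS of M[N, lookahead] (the unique production whose predict set contains the lookahead).

Stack is shown with the top on the left.

Stack        Input      Action
------------------------------
D $          num num $  output D → num num B
num num B $  num num $  match 'num'
num B $      num $      match 'num'
B $          $          output B → ε
$            $          accept

The string is accepted.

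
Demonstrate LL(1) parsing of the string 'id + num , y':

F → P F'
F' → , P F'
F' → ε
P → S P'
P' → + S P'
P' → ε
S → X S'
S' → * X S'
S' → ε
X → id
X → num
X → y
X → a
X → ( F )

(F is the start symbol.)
LL(1) parsing maintains a stack (initially the start symbol over $) and the input. At each step: if the stack top is a terminal, match it against the current input token; if it is a non-terminal N, replace it with the RHS of M[N, lookahead] (the unique production whose predict set contains the lookahead).

Stack is shown with the top on the left.

Stack           Input           Action
--------------------------------------
F $             id + num , y $  output F → P F'
P F' $          id + num , y $  output P → S P'
S P' F' $       id + num , y $  output S → X S'
X S' P' F' $    id + num , y $  output X → id
id S' P' F' $   id + num , y $  match 'id'
S' P' F' $      + num , y $     output S' → ε
P' F' $         + num , y $     output P' → + S P'
+ S P' F' $     + num , y $     match '+'
S P' F' $       num , y $       output S → X S'
X S' P' F' $    num , y $       output X → num
num S' P' F' $  num , y $       match 'num'
S' P' F' $      , y $           output S' → ε
P' F' $         , y $           output P' → ε
F' $            , y $           output F' → , P F'
, P F' $        , y $           match ','
P F' $          y $             output P → S P'
S P' F' $       y $             output S → X S'
X S' P' F' $    y $             output X → y
y S' P' F' $    y $             match 'y'
S' P' F' $      $               output S' → ε
P' F' $         $               output P' → ε
F' $            $               output F' → ε
$               $               accept

The string is accepted.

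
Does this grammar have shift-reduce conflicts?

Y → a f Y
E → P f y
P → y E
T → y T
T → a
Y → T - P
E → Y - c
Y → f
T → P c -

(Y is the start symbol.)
A shift-reduce conflict occurs when an LR(0) state has both:
  - a complete (reduce) item [A → α .] (dot at the end), and
  - a shift item [B → β . c γ] (dot before a terminal).

Augment with Y' → Y and build the canonical LR(0) collection (I0 = CLOSURE({[Y' → . Y]}), then GOTO on every symbol after a dot until no new states appear). It has 22 states:
  I0: { [P → . y E], [T → . P c -], [T → . a], [T → . y T], [Y → . T - P], [Y → . a f Y], [Y → . f], [Y' → . Y] }  — shift
  I1: { [T → P . c -] }  — shift
  I2: { [Y → T . - P] }  — shift
  I3: { [Y' → Y .] }  — accept
  I4: { [T → a .], [Y → a . f Y] }  — shift, reduce
  I5: { [Y → f .] }  — reduce
  I6: { [E → . P f y], [E → . Y - c], [P → . y E], [P → y . E], [T → . P c -], [T → . a], [T → . y T], [T → y . T], [Y → . T - P], [Y → . a f Y], [Y → . f] }  — shift
  I7: { [P → y E .] }  — reduce
  I8: { [E → P . f y], [T → P . c -] }  — shift
  I9: { [T → y T .], [Y → T . - P] }  — shift, reduce
  I10: { [E → Y . - c] }  — shift
  I11: { [E → Y - . c] }  — shift
  I12: { [E → Y - c .] }  — reduce
  I13: { [P → . y E], [Y → T - . P] }  — shift
  I14: { [Y → T - P .] }  — reduce
  I15: { [E → . P f y], [E → . Y - c], [P → . y E], [P → y . E], [T → . P c -], [T → . a], [T → . y T], [Y → . T - P], [Y → . a f Y], [Y → . f] }  — shift
  I16: { [T → P c . -] }  — shift
  I17: { [E → P f . y] }  — shift
  I18: { [E → P f y .] }  — reduce
  I19: { [T → P c - .] }  — reduce
  I20: { [P → . y E], [T → . P c -], [T → . a], [T → . y T], [Y → . T - P], [Y → . a f Y], [Y → . f], [Y → a f . Y] }  — shift
  I21: { [Y → a f Y .] }  — reduce

I4 contains reduce item [T → a .] and shift item [Y → a . f Y] — shift-reduce conflict.
I9 contains reduce item [T → y T .] and shift item [Y → T . - P] — shift-reduce conflict.

Answer: Yes — I4: [T → a .] vs [Y → a . f Y]; I9: [T → y T .] vs [Y → T . - P]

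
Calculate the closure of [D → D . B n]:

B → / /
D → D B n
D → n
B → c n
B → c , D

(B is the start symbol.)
Start with: [D → D . B n]
  [D → D . B n] has the dot before B: add [B → . / /], [B → . c n], [B → . c , D]
No further items can be added.

CLOSURE = { [B → . / /], [B → . c , D], [B → . c n], [D → D . B n] }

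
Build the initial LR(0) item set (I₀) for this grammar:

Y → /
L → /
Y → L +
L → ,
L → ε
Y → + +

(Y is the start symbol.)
{ [L → . ,], [L → . /], [L → .], [Y → . + +], [Y → . /], [Y → . L +], [Y' → . Y] }

First, augment the grammar with Y' → Y
I₀ = CLOSURE({ [Y' → . Y] }):
  [Y' → . Y] has the dot before Y: add [Y → . /], [Y → . L +], [Y → . + +]
  [Y → . L +] has the dot before L: add [L → . /], [L → . ,], [L → .]
No further items can be added.

I₀ = { [L → . ,], [L → . /], [L → .], [Y → . + +], [Y → . /], [Y → . L +], [Y' → . Y] }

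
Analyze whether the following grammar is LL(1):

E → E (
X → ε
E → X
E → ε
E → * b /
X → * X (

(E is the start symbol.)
No. Predict set conflict for E: { '(', '*' }

Relevant sets:
  FIRST(E) = { '(', '*', ε }
  FIRST(X) = { '*', ε }
  FOLLOW(E) = { $, '(' }
  FOLLOW(X) = { $, '(' }

For E:
  PREDICT(E → E '(') = { '(', '*' }
  PREDICT(E → X) = { $, '(', '*' }
  PREDICT(E → ε) = { $, '(' }
  PREDICT(E → '*' b '/') = { '*' }
For X:
  PREDICT(X → ε) = { $, '(' }
  PREDICT(X → '*' X '(') = { '*' }

Conflict found: Predict set conflict for E: { '(', '*' }
The grammar is NOT LL(1).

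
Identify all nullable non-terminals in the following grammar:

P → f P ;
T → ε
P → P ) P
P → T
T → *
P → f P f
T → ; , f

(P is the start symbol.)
{ 'P', 'T' }

ε-productions: T → ε
So T is immediately nullable.
P → T: every symbol on the right is nullable, so P is nullable too.
Every non-terminal is now nullable.
Nullable = { 'P', 'T' }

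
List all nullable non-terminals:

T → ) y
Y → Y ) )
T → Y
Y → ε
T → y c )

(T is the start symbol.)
ε-productions: Y → ε
So Y is immediately nullable.
T → Y: every symbol on the right is nullable, so T is nullable too.
Every non-terminal is now nullable.
Nullable = { 'T', 'Y' }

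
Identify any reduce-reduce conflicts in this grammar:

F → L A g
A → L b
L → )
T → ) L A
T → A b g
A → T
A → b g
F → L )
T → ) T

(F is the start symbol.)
Yes — I4: [F → L ) .] vs [L → ) .]; I17: [A → T .] vs [T → ) T .]

A reduce-reduce conflict occurs when an LR(0) state has two complete items [A → α .] and [B → β .] — both call for a reduction, and with no lookahead the parser cannot choose between them.

Augment with F' → F and build the canonical LR(0) collection (I0 = CLOSURE({[F' → . F]}), then GOTO on every symbol after a dot until no new states appear). It has 20 states:
  I0: { [F → . L )], [F → . L A g], [F' → . F], [L → . )] }  — shift
  I1: { [L → ) .] }  — reduce
  I2: { [F' → F .] }  — accept
  I3: { [A → . L b], [A → . T], [A → . b g], [F → L . )], [F → L . A g], [L → . )], [T → . ) L A], [T → . ) T], [T → . A b g] }  — shift
  I4: { [A → . L b], [A → . T], [A → . b g], [F → L ) .], [L → ) .], [L → . )], [T → ) . L A], [T → ) . T], [T → . ) L A], [T → . ) T], [T → . A b g] }  — shift, 2 reduces
  I5: { [F → L A . g], [T → A . b g] }  — shift
  I6: { [A → L . b] }  — shift
  I7: { [A → T .] }  — reduce
  I8: { [A → b . g] }  — shift
  I9: { [A → b g .] }  — reduce
  I10: { [A → L b .] }  — reduce
  I11: { [T → A b . g] }  — shift
  I12: { [F → L A g .] }  — reduce
  I13: { [T → A b g .] }  — reduce
  I14: { [A → . L b], [A → . T], [A → . b g], [L → ) .], [L → . )], [T → ) . L A], [T → ) . T], [T → . ) L A], [T → . ) T], [T → . A b g] }  — shift, reduce
  I15: { [T → A . b g] }  — shift
  I16: { [A → . L b], [A → . T], [A → . b g], [A → L . b], [L → . )], [T → ) L . A], [T → . ) L A], [T → . ) T], [T → . A b g] }  — shift
  I17: { [A → T .], [T → ) T .] }  — 2 reduces
  I18: { [T → ) L A .], [T → A . b g] }  — shift, reduce
  I19: { [A → L b .], [A → b . g] }  — shift, reduce

I4 contains complete items [F → L ) .], [L → ) .] — reduce-reduce conflict.
I17 contains complete items [A → T .], [T → ) T .] — reduce-reduce conflict.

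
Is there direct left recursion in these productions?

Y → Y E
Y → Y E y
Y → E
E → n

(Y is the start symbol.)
Direct left recursion occurs when N → N α for some non-terminal N (the right-hand side begins with the left-hand side itself).

Y → Y E: LEFT RECURSIVE (starts with Y)
Y → Y E y: LEFT RECURSIVE (starts with Y)
Y → E: starts with E
E → n: starts with n

The grammar has direct left recursion on: Y.

Answer: Yes, Y is left-recursive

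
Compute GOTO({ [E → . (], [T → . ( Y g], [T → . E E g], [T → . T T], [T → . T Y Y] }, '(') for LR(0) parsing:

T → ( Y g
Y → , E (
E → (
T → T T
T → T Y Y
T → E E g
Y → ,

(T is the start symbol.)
GOTO(I, '(') = CLOSURE({ [A → αX.β] : [A → α.Xβ] ∈ I, X = '(' })

Items with dot before '(', with the dot advanced:
  [E → . (] → [E → ( .]
  [T → . ( Y g] → [T → ( . Y g]
Closure of the advanced items:
  [T → ( . Y g] has the dot before Y: add [Y → . , E (], [Y → . ,]

GOTO = { [E → ( .], [T → ( . Y g], [Y → . , E (], [Y → . ,] }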